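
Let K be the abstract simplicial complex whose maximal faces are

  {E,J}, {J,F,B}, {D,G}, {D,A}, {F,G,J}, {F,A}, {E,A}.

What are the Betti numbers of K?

Fix the vertex order A < B < D < E < F < G < J and write every simplex with vertices in increasing order. Then dim K = 2 and the simplices of K are:

  0-simplices (7): A, B, D, E, F, G, J
  1-simplices (10): AD, AE, AF, BF, BJ, DG, EJ, FG, FJ, GJ
  2-simplices (2): BFJ, FGJ

Hence C_0 ≅ Z^7, C_1 ≅ Z^10, C_2 ≅ Z^2.

The boundary map ∂_1: C_1 → C_0 maps an edge to its endpoints' difference, ∂[p,q] = q − p.
This gives a 7×10 integer matrix of rank 6; reducing to Smith normal form yields diagonal entries (1,1,1,1,1,1).

∂_2: C_2 → C_1 maps a triangle to the signed sum of its edges. For instance
  ∂BFJ = FJ − BJ + BF,
  ∂FGJ = GJ − FJ + FG.
The 10×2 boundary matrix has rank 2 and Smith normal form diag(1,1).

From H_k ≅ ker(∂_k) / im(∂_{k+1}) we obtain:

  H_0: rank C_0 − rank ∂_1 = 7 − 6 = 1, and the invariant factors of ∂_1 are all 1, so H_0 = Z.
  H_1: rank ker ∂_1 − rank ∂_2 = (10 − 6) − 2 = 2, and the invariant factors of ∂_2 are all 1, so H_1 = Z^2.
  H_2: rank ker ∂_2 − rank ∂_3 = (2 − 2) − 0 = 0, and there is no ∂_3, so H_2 = 0.

Hence the Betti numbers are b_0 = 1, b_1 = 2, b_2 = 0.

b_0 = 1, b_1 = 2, b_2 = 0.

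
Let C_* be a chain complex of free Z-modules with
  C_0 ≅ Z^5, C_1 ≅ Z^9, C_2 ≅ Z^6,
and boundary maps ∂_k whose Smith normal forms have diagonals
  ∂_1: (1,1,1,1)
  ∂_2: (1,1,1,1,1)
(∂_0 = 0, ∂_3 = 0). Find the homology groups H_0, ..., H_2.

H_0 ≅ Z,  H_1 = 0,  H_2 ≅ Z.

H_0: b_0 = 5 − 0 − 4 = 1; torsion from ∂_1 factors > 1: none. So H_0 ≅ Z.
H_1: b_1 = 9 − 4 − 5 = 0; torsion from ∂_2 factors > 1: none. So H_1 ≅ 0.
H_2: b_2 = 6 − 5 − 0 = 1; torsion from ∂_3 factors > 1: none. So H_2 ≅ Z.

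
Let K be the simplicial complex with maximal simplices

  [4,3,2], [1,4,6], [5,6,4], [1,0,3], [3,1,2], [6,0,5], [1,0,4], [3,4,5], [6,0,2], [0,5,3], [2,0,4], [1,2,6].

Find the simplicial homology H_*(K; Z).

Order the vertices as 0 < 1 < 2 < 3 < 4 < 5 < 6. Listing each simplex with vertices in this order, K has dimension 2 with simplices:

  0-simplices (7): [0], [1], [2], [3], [4], [5], [6]
  1-simplices (18): [0,1], [0,2], [0,3], [0,4], [0,5], [0,6], [1,2], [1,3], [1,4], [1,6], [2,3], [2,4], [2,6], [3,4], [3,5], [4,5], [4,6], [5,6]
  2-simplices (12): [0,1,3], [0,1,4], [0,2,4], [0,2,6], [0,3,5], [0,5,6], [1,2,3], [1,2,6], [1,4,6], [2,3,4], [3,4,5], [4,5,6]

giving chain groups C_0 ≅ Z^7, C_1 ≅ Z^18, C_2 ≅ Z^12.

∂_1: C_1 → C_0 is given by ∂[p,q] = [q] − [p].
The resulting 7×18 matrix has rank 6, and its Smith normal form has invariant factors (1,1,1,1,1,1).

∂_2: C_2 → C_1 sends each 2-simplex [p,q,r] to [q,r] − [p,r] + [p,q]. For instance
  ∂[0,5,6] = [5,6] − [0,6] + [0,5],
  ∂[0,3,5] = [3,5] − [0,5] + [0,3].
This gives a 18×12 integer matrix of rank 12; reducing to Smith normal form yields diagonal entries (1,1,1,1,1,1,1,1,1,1,1,2).

From H_k ≅ ker(∂_k) / im(∂_{k+1}) we obtain:

  H_0: rank C_0 − rank ∂_1 = 7 − 6 = 1, and the invariant factors of ∂_1 are all 1, so H_0 = Z.
  H_1: rank ker ∂_1 − rank ∂_2 = (18 − 6) − 12 = 0, and ∂_2 has invariant factor 2 > 1, so H_1 = Z/2.
  H_2: rank ker ∂_2 − rank ∂_3 = (12 − 12) − 0 = 0, and there is no ∂_3, so H_2 = 0.

As a check, the Euler characteristic is 7 − 18 + 12 = 1, which agrees with 1 − 0 + 0 = 1.

H_0 ≅ Z,  H_1 ≅ Z/2,  H_2 = 0.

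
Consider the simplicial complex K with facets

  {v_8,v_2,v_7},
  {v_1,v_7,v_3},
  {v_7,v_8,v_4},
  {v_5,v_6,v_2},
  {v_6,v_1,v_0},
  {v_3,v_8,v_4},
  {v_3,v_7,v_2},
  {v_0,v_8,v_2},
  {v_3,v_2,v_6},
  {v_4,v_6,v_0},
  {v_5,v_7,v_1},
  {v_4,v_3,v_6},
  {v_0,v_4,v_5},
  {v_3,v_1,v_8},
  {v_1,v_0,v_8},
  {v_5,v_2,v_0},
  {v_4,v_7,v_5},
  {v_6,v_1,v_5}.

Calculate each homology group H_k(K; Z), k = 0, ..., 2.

Fix the vertex order v_0 < v_1 < v_2 < v_3 < v_4 < v_5 < v_6 < v_7 < v_8 and write every simplex with vertices in increasing order. Then dim K = 2 and the simplices of K are:

  0-simplices (9): [v_0], [v_1], [v_2], [v_3], [v_4], [v_5], [v_6], [v_7], [v_8]
  1-simplices (27): (27 of them)
  2-simplices (18): (18 of them)

giving chain groups C_0 ≅ Z^9, C_1 ≅ Z^27, C_2 ≅ Z^18.

∂_1: C_1 → C_0 sends each edge [p,q] (with p < q) to q − p. For instance
  ∂[v_3,v_8] = [v_8] − [v_3].
As a 9×27 matrix over Z this has rank 8, with invariant factors (1,1,1,1,1,1,1,1).

The boundary map ∂_2: C_2 → C_1 acts by ∂[p,q,r] = [q,r] − [p,r] + [p,q]. For instance
  ∂[v_0,v_2,v_5] = [v_2,v_5] − [v_0,v_5] + [v_0,v_2],
  ∂[v_0,v_4,v_6] = [v_4,v_6] − [v_0,v_6] + [v_0,v_4].
As a 27×18 matrix over Z this has rank 18, with invariant factors (1,1,1,1,1,1,1,1,1,1,1,1,1,1,1,1,1,2).

Reading off H_k = ker ∂_k / im ∂_{k+1}:

  H_0: rank C_0 − rank ∂_1 = 9 − 8 = 1, and the invariant factors of ∂_1 are all 1, so H_0 ≅ Z.
  H_1: rank ker ∂_1 − rank ∂_2 = (27 − 8) − 18 = 1, and ∂_2 has invariant factor 2 > 1, so H_1 ≅ Z ⊕ Z/2.
  H_2: rank ker ∂_2 − rank ∂_3 = (18 − 18) − 0 = 0, and there is no ∂_3, so H_2 ≅ 0.

(K is a triangulation of the Klein bottle.)

H_0 ≅ Z,  H_1 ≅ Z ⊕ Z/2,  H_2 = 0.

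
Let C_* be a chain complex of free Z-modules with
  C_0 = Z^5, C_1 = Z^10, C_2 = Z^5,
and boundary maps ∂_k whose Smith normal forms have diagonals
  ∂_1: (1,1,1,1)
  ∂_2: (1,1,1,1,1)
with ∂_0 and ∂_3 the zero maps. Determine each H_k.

H_0 = Z,  H_1 = Z,  H_2 = 0.

H_0: b_0 = 5 − 0 − 4 = 1; torsion from ∂_1 factors > 1: none. So H_0 = Z.
H_1: b_1 = 10 − 4 − 5 = 1; torsion from ∂_2 factors > 1: none. So H_1 = Z.
H_2: b_2 = 5 − 5 − 0 = 0; torsion from ∂_3 factors > 1: none. So H_2 = 0.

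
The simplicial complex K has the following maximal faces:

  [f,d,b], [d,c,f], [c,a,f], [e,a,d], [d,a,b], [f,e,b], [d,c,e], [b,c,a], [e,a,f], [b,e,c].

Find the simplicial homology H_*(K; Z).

H_0 ≅ Z,  H_1 ≅ Z/2Z,  H_2 = 0.

We work with the vertex ordering a < b < c < d < e < f. The simplices of K, each written with vertices in increasing order, are:

  0-simplices (6): a, b, c, d, e, f
  1-simplices (15): ab, ac, ad, ae, af, bc, bd, be, bf, cd, ce, cf, de, df, ef
  2-simplices (10): abc, abd, acf, ade, aef, bce, bdf, bef, cde, cdf

Hence C_0 ≅ Z^6, C_1 ≅ Z^15, C_2 ≅ Z^10.

Boundary ∂_1: C_1 → C_0 is given by ∂[p,q] = [q] − [p].
As a 6×15 matrix over Z this has rank 5, with invariant factors (1,1,1,1,1).

∂_2: C_2 → C_1 acts by ∂[p,q,r] = [q,r] − [p,r] + [p,q]. For instance
  ∂abc = bc − ac + ab,
  ∂aef = ef − af + ae.
The 15×10 boundary matrix has rank 10 and Smith normal form diag(1,1,1,1,1,1,1,1,1,2).

Reading off H_k = ker ∂_k / im ∂_{k+1}:

  H_0: rank C_0 − rank ∂_1 = 6 − 5 = 1, and the invariant factors of ∂_1 are all 1, so H_0 = Z.
  H_1: rank ker ∂_1 − rank ∂_2 = (15 − 5) − 10 = 0, and ∂_2 has invariant factor 2 > 1, so H_1 = Z/2Z.
  H_2: rank ker ∂_2 − rank ∂_3 = (10 − 10) − 0 = 0, and there is no ∂_3, so H_2 = 0.

As a check, the Euler characteristic is 6 − 15 + 10 = 1, which agrees with 1 − 0 + 0 = 1.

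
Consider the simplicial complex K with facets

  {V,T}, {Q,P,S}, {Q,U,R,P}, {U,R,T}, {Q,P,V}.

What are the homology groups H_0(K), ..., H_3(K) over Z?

H_0 = Z,  H_1 = Z,  H_2 = 0,  H_3 = 0.

Take the total order P < Q < R < S < T < U < V on the vertex set. Then K (dimension 3) consists of the simplices:

  0-simplices (7): P, Q, R, S, T, U, V
  1-simplices (13): PQ, PR, PS, PU, PV, QR, QS, QU, QV, RT, RU, TU, TV
  2-simplices (7): PQR, PQS, PQU, PQV, PRU, QRU, RTU
  3-simplices (1): PQRU

giving chain groups C_0 ≅ Z^7, C_1 ≅ Z^13, C_2 ≅ Z^7, C_3 ≅ Z^1.

The boundary map ∂_1: C_1 → C_0 sends each edge [p,q] (with p < q) to q − p. For instance
  ∂PQ = Q − P.
This gives a 7×13 integer matrix of rank 6; reducing to Smith normal form yields diagonal entries (1,1,1,1,1,1).

∂_2: C_2 → C_1 maps a triangle to the signed sum of its edges. For instance
  ∂PQV = QV − PV + PQ,
  ∂PRU = RU − PU + PR.
The 13×7 boundary matrix has rank 6 and Smith normal form diag(1,1,1,1,1,1).

∂_3: C_3 → C_2 sends each 3-simplex σ to the alternating sum Σ_i (−1)^i (σ with its i-th vertex removed). For instance
  ∂PQRU = QRU − PRU + PQU − PQR.
The 7×1 boundary matrix has rank 1 and Smith normal form diag(1).

Reading off H_k = ker ∂_k / im ∂_{k+1}:

  H_0: rank C_0 − rank ∂_1 = 7 − 6 = 1, and the invariant factors of ∂_1 are all 1, so H_0 ≅ Z.
  H_1: rank ker ∂_1 − rank ∂_2 = (13 − 6) − 6 = 1, and the invariant factors of ∂_2 are all 1, so H_1 ≅ Z.
  H_2: rank ker ∂_2 − rank ∂_3 = (7 − 6) − 1 = 0, and the invariant factors of ∂_3 are all 1, so H_2 ≅ 0.
  H_3: rank ker ∂_3 − rank ∂_4 = (1 − 1) − 0 = 0, and there is no ∂_4, so H_3 ≅ 0.

As a check, the Euler characteristic is 7 − 13 + 7 − 1 = 0, which agrees with 1 − 1 + 0 − 0 = 0.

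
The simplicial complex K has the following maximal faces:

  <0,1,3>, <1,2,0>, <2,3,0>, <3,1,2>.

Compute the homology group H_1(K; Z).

H_1 ≅ 0.

Fix the vertex order 0 < 1 < 2 < 3 and write every simplex with vertices in increasing order. Then dim K = 2 and the simplices of K are:

  0-simplices (4): [0], [1], [2], [3]
  1-simplices (6): [0,1], [0,2], [0,3], [1,2], [1,3], [2,3]
  2-simplices (4): [0,1,2], [0,1,3], [0,2,3], [1,2,3]

giving chain groups C_0 ≅ Z^4, C_1 ≅ Z^6, C_2 ≅ Z^4.

∂_1: C_1 → C_0 sends each edge [p,q] (with p < q) to q − p. For instance
  ∂[1,2] = [2] − [1].
The 4×6 boundary matrix has rank 3 and Smith normal form diag(1,1,1).

Boundary ∂_2: C_2 → C_1 acts by ∂[p,q,r] = [q,r] − [p,r] + [p,q]. For instance
  ∂[0,1,3] = [1,3] − [0,3] + [0,1],
  ∂[1,2,3] = [2,3] − [1,3] + [1,2].
As a 6×4 matrix over Z this has rank 3, with invariant factors (1,1,1).

Reading off H_k = ker ∂_k / im ∂_{k+1}:

  H_1: rank ker ∂_1 − rank ∂_2 = (6 − 3) − 3 = 0, and the invariant factors of ∂_2 are all 1, so H_1 = 0.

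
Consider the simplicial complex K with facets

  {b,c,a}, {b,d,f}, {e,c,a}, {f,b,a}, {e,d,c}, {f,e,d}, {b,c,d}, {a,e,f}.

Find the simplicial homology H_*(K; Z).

H_0 = Z,  H_1 = 0,  H_2 = Z.

We work with the vertex ordering a < b < c < d < e < f. The simplices of K, each written with vertices in increasing order, are:

  0-simplices (6): a, b, c, d, e, f
  1-simplices (12): ab, ac, ae, af, bc, bd, bf, cd, ce, de, df, ef
  2-simplices (8): abc, abf, ace, aef, bcd, bdf, cde, def

giving chain groups C_0 ≅ Z^6, C_1 ≅ Z^12, C_2 ≅ Z^8.

Boundary ∂_1: C_1 → C_0 is given by ∂[p,q] = [q] − [p]. For instance
  ∂cd = d − c.
As a 6×12 matrix over Z this has rank 5, with invariant factors (1,1,1,1,1).

The boundary map ∂_2: C_2 → C_1 acts by ∂[p,q,r] = [q,r] − [p,r] + [p,q]. For instance
  ∂aef = ef − af + ae,
  ∂abf = bf − af + ab.
The 12×8 boundary matrix has rank 7 and Smith normal form diag(1,1,1,1,1,1,1).

Reading off H_k = ker ∂_k / im ∂_{k+1}:

  H_0: rank C_0 − rank ∂_1 = 6 − 5 = 1, and the invariant factors of ∂_1 are all 1, so H_0 = Z.
  H_1: rank ker ∂_1 − rank ∂_2 = (12 − 5) − 7 = 0, and the invariant factors of ∂_2 are all 1, so H_1 = 0.
  H_2: rank ker ∂_2 − rank ∂_3 = (8 − 7) − 0 = 1, and there is no ∂_3, so H_2 = Z.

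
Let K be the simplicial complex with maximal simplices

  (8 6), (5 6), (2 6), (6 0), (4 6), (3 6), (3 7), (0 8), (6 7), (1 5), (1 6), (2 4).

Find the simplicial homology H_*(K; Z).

Order the vertices as 0 < 1 < 2 < 3 < 4 < 5 < 6 < 7 < 8. Listing each simplex with vertices in this order, K has dimension 1 with simplices:

  0-simplices (9): [0], [1], [2], [3], [4], [5], [6], [7], [8]
  1-simplices (12): [0,6], [0,8], [1,5], [1,6], [2,4], [2,6], [3,6], [3,7], [4,6], [5,6], [6,7], [6,8]

giving chain groups C_0 ≅ Z^9, C_1 ≅ Z^12.

The boundary map ∂_1: C_1 → C_0 sends each edge [p,q] (with p < q) to q − p.
The 9×12 boundary matrix has rank 8 and Smith normal form diag(1,1,1,1,1,1,1,1).

Now H_k = ker ∂_k / im ∂_{k+1}, so:

  H_0: rank C_0 − rank ∂_1 = 9 − 8 = 1, and the invariant factors of ∂_1 are all 1, so H_0 ≅ Z.
  H_1: rank ker ∂_1 − rank ∂_2 = (12 − 8) − 0 = 4, and there is no ∂_2, so H_1 ≅ Z^4.

As a check, the Euler characteristic is 9 − 12 = -3, which agrees with 1 − 4 = -3.
(K is a triangulation of a wedge of 4 circles.)

H_0 ≅ Z,  H_1 ≅ Z^4.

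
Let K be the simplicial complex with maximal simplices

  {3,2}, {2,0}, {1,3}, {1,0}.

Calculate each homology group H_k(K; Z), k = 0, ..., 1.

Take the total order 0 < 1 < 2 < 3 on the vertex set. Then K (dimension 1) consists of the simplices:

  0-simplices (4): [0], [1], [2], [3]
  1-simplices (4): [0,1], [0,2], [1,3], [2,3]

so the chain groups are C_0 ≅ Z^4, C_1 ≅ Z^4.

The boundary map ∂_1: C_1 → C_0 sends each edge [p,q] (with p < q) to q − p. For instance
  ∂[1,3] = [3] − [1].
The resulting 4×4 matrix has rank 3, and its Smith normal form has invariant factors (1,1,1).

Reading off H_k = ker ∂_k / im ∂_{k+1}:

  H_0: rank C_0 − rank ∂_1 = 4 − 3 = 1, and the invariant factors of ∂_1 are all 1, so H_0 ≅ Z.
  H_1: rank ker ∂_1 − rank ∂_2 = (4 − 3) − 0 = 1, and there is no ∂_2, so H_1 ≅ Z.

As a check, the Euler characteristic is 4 − 4 = 0, which agrees with 1 − 1 = 0.

H_0 = Z,  H_1 = Z.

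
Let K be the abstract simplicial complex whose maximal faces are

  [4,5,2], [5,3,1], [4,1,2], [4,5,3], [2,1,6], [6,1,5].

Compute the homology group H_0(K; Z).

Order the vertices as 1 < 2 < 3 < 4 < 5 < 6. Listing each simplex with vertices in this order, K has dimension 2 with simplices:

  0-simplices (6): [1], [2], [3], [4], [5], [6]
  1-simplices (12): [1,2], [1,3], [1,4], [1,5], [1,6], [2,4], [2,5], [2,6], [3,4], [3,5], [4,5], [5,6]
  2-simplices (6): [1,2,4], [1,2,6], [1,3,5], [1,5,6], [2,4,5], [3,4,5]

giving chain groups C_0 ≅ Z^6, C_1 ≅ Z^12, C_2 ≅ Z^6.

The boundary map ∂_1: C_1 → C_0 maps an edge to its endpoints' difference, ∂[p,q] = q − p. For instance
  ∂[1,2] = [2] − [1].
This gives a 6×12 integer matrix of rank 5; reducing to Smith normal form yields diagonal entries (1,1,1,1,1).

∂_2: C_2 → C_1 acts by ∂[p,q,r] = [q,r] − [p,r] + [p,q]. For instance
  ∂[3,4,5] = [4,5] − [3,5] + [3,4],
  ∂[1,2,6] = [2,6] − [1,6] + [1,2].
This gives a 12×6 integer matrix of rank 6; reducing to Smith normal form yields diagonal entries (1,1,1,1,1,1).

Now H_k = ker ∂_k / im ∂_{k+1}, so:

  H_0: rank C_0 − rank ∂_1 = 6 − 5 = 1, and the invariant factors of ∂_1 are all 1, so H_0 ≅ Z.

H_0 ≅ Z.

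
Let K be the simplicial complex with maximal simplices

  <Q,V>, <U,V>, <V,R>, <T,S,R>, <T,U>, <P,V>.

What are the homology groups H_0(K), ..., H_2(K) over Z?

K has 7 vertices, 8 edges, 1 triangle.
rank ∂_0 = 0, rank ∂_1 = 6 ⇒ b_0 = 7 − 0 − 6 = 1; all invariant factors of ∂_1 are 1 so no torsion. So H_0 ≅ Z.
rank ∂_1 = 6, rank ∂_2 = 1 ⇒ b_1 = 8 − 6 − 1 = 1; all invariant factors of ∂_2 are 1 so no torsion. So H_1 ≅ Z.
rank ∂_2 = 1, rank ∂_3 = 0 ⇒ b_2 = 1 − 1 − 0 = 0. So H_2 ≅ 0.

H_0 = Z,  H_1 = Z,  H_2 = 0.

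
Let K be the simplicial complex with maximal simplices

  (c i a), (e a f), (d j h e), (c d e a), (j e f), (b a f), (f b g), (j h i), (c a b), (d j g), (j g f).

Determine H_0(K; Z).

We work with the vertex ordering a < b < c < d < e < f < g < h < i < j. The simplices of K, each written with vertices in increasing order, are:

  0-simplices (10): a, b, c, d, e, f, g, h, i, j
  1-simplices (25): ab, ac, ad, ae, af, ai, bc, bf, bg, cd, ce, ci, de, dg, dh, dj, ef, eh, ej, fg, fj, gj, hi, hj, ij
  2-simplices (17): abc, abf, acd, ace, aci, ade, aef, bfg, cde, deh, dej, dgj, dhj, efj, ehj, fgj, hij
  3-simplices (2): acde, dehj

giving chain groups C_0 ≅ Z^10, C_1 ≅ Z^25, C_2 ≅ Z^17, C_3 ≅ Z^2.

∂_1: C_1 → C_0 is given by ∂[p,q] = [q] − [p]. For instance
  ∂bg = g − b.
The 10×25 boundary matrix has rank 9 and Smith normal form diag(1,1,1,1,1,1,1,1,1).

The boundary map ∂_2: C_2 → C_1 maps a triangle to the signed sum of its edges. For instance
  ∂deh = eh − dh + de,
  ∂efj = fj − ej + ef.
The resulting 25×17 matrix has rank 15, and its Smith normal form has invariant factors (1,1,1,1,1,1,1,1,1,1,1,1,1,1,1).

Boundary ∂_3: C_3 → C_2 sends each 3-simplex σ to the alternating sum Σ_i (−1)^i (σ with its i-th vertex removed). For instance
  ∂dehj = ehj − dhj + dej − deh,
  ∂acde = cde − ade + ace − acd.
The resulting 17×2 matrix has rank 2, and its Smith normal form has invariant factors (1,1).

Now H_k = ker ∂_k / im ∂_{k+1}, so:

  H_0: rank C_0 − rank ∂_1 = 10 − 9 = 1, and the invariant factors of ∂_1 are all 1, so H_0 = Z.

H_0 ≅ Z.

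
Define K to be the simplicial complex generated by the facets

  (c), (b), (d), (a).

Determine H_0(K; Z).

Take the total order a < b < c < d on the vertex set. Then K (dimension 0) consists of the simplices:

  0-simplices (4): a, b, c, d

giving chain groups C_0 ≅ Z^4.

Computing H_k = (kernel of ∂_k) / (image of ∂_{k+1}):

  H_0: rank C_0 − rank ∂_1 = 4 − 0 = 4, and there is no ∂_1, so H_0 = Z^4.

(K is a triangulation of a set of 4 points.)

H_0 ≅ Z^4.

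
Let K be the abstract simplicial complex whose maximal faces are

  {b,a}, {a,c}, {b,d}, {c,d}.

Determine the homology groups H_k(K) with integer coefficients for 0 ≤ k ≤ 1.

Take the total order a < b < c < d on the vertex set. Then K (dimension 1) consists of the simplices:

  0-simplices (4): a, b, c, d
  1-simplices (4): ab, ac, bd, cd

so the chain groups are C_0 ≅ Z^4, C_1 ≅ Z^4.

The boundary map ∂_1: C_1 → C_0 maps an edge to its endpoints' difference, ∂[p,q] = q − p. For instance
  ∂bd = d − b.
As a 4×4 matrix over Z this has rank 3, with invariant factors (1,1,1).

Now H_k = ker ∂_k / im ∂_{k+1}, so:

  H_0: rank C_0 − rank ∂_1 = 4 − 3 = 1, and the invariant factors of ∂_1 are all 1, so H_0 = Z.
  H_1: rank ker ∂_1 − rank ∂_2 = (4 − 3) − 0 = 1, and there is no ∂_2, so H_1 = Z.

H_0 ≅ Z,  H_1 ≅ Z.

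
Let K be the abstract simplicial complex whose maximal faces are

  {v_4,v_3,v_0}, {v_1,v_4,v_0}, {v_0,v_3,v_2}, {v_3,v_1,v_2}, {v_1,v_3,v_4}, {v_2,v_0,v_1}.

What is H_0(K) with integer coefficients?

Fix the vertex order v_0 < v_1 < v_2 < v_3 < v_4 and write every simplex with vertices in increasing order. Then dim K = 2 and the simplices of K are:

  0-simplices (5): [v_0], [v_1], [v_2], [v_3], [v_4]
  1-simplices (9): [v_0,v_1], [v_0,v_2], [v_0,v_3], [v_0,v_4], [v_1,v_2], [v_1,v_3], [v_1,v_4], [v_2,v_3], [v_3,v_4]
  2-simplices (6): [v_0,v_1,v_2], [v_0,v_1,v_4], [v_0,v_2,v_3], [v_0,v_3,v_4], [v_1,v_2,v_3], [v_1,v_3,v_4]

so the chain groups are C_0 ≅ Z^5, C_1 ≅ Z^9, C_2 ≅ Z^6.

The boundary map ∂_1: C_1 → C_0 maps an edge to its endpoints' difference, ∂[p,q] = q − p.
As a 5×9 matrix over Z this has rank 4, with invariant factors (1,1,1,1).

∂_2: C_2 → C_1 sends each 2-simplex [p,q,r] to [q,r] − [p,r] + [p,q]. For instance
  ∂[v_0,v_2,v_3] = [v_2,v_3] − [v_0,v_3] + [v_0,v_2],
  ∂[v_0,v_1,v_4] = [v_1,v_4] − [v_0,v_4] + [v_0,v_1].
The resulting 9×6 matrix has rank 5, and its Smith normal form has invariant factors (1,1,1,1,1).

From H_k ≅ ker(∂_k) / im(∂_{k+1}) we obtain:

  H_0: rank C_0 − rank ∂_1 = 5 − 4 = 1, and the invariant factors of ∂_1 are all 1, so H_0 ≅ Z.

H_0 = Z.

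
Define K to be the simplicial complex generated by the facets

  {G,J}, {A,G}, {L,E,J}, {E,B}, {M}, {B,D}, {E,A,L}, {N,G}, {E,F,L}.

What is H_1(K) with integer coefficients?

H_1 ≅ Z.

Order the vertices as A < B < D < E < F < G < J < L < M < N. Listing each simplex with vertices in this order, K has dimension 2 with simplices:

  0-simplices (10): A, B, D, E, F, G, J, L, M, N
  1-simplices (12): AE, AG, AL, BD, BE, EF, EJ, EL, FL, GJ, GN, JL
  2-simplices (3): AEL, EFL, EJL

Hence C_0 ≅ Z^10, C_1 ≅ Z^12, C_2 ≅ Z^3.

∂_1: C_1 → C_0 is given by ∂[p,q] = [q] − [p]. For instance
  ∂EJ = J − E.
The resulting 10×12 matrix has rank 8, and its Smith normal form has invariant factors (1,1,1,1,1,1,1,1).

Boundary ∂_2: C_2 → C_1 sends each 2-simplex [p,q,r] to [q,r] − [p,r] + [p,q]. For instance
  ∂EJL = JL − EL + EJ,
  ∂EFL = FL − EL + EF.
As a 12×3 matrix over Z this has rank 3, with invariant factors (1,1,1).

Now H_k = ker ∂_k / im ∂_{k+1}, so:

  H_1: rank ker ∂_1 − rank ∂_2 = (12 − 8) − 3 = 1, and the invariant factors of ∂_2 are all 1, so H_1 = Z.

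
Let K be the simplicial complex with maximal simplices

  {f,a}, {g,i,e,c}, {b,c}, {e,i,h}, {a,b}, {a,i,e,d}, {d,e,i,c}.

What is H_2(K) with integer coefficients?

K has 9 vertices, 17 edges, 11 triangles, 3 3-simplices.
rank ∂_2 = 8, rank ∂_3 = 3 ⇒ b_2 = 11 − 8 − 3 = 0; all invariant factors of ∂_3 are 1 so no torsion. So H_2 = 0.

H_2 ≅ 0.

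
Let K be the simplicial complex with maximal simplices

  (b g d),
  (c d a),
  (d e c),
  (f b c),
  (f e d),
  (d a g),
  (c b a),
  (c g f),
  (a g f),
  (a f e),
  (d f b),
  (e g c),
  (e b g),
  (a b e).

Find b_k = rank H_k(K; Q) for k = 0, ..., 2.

b_0 = 1, b_1 = 2, b_2 = 1.

We work with the vertex ordering a < b < c < d < e < f < g. The simplices of K, each written with vertices in increasing order, are:

  0-simplices (7): a, b, c, d, e, f, g
  1-simplices (21): ab, ac, ad, ae, af, ag, bc, bd, be, bf, bg, cd, ce, cf, cg, de, df, dg, ef, eg, fg
  2-simplices (14): abc, abe, acd, adg, aef, afg, bcf, bdf, bdg, beg, cde, ceg, cfg, def

so the chain groups are C_0 ≅ Z^7, C_1 ≅ Z^21, C_2 ≅ Z^14.

The boundary map ∂_1: C_1 → C_0 is given by ∂[p,q] = [q] − [p]. For instance
  ∂af = f − a.
This gives a 7×21 integer matrix of rank 6; reducing to Smith normal form yields diagonal entries (1,1,1,1,1,1).

The boundary map ∂_2: C_2 → C_1 maps a triangle to the signed sum of its edges. For instance
  ∂afg = fg − ag + af,
  ∂acd = cd − ad + ac.
This gives a 21×14 integer matrix of rank 13; reducing to Smith normal form yields diagonal entries (1,1,1,1,1,1,1,1,1,1,1,1,1).

Now H_k = ker ∂_k / im ∂_{k+1}, so:

  H_0: rank C_0 − rank ∂_1 = 7 − 6 = 1, and the invariant factors of ∂_1 are all 1, so H_0 = Z.
  H_1: rank ker ∂_1 − rank ∂_2 = (21 − 6) − 13 = 2, and the invariant factors of ∂_2 are all 1, so H_1 = Z^2.
  H_2: rank ker ∂_2 − rank ∂_3 = (14 − 13) − 0 = 1, and there is no ∂_3, so H_2 = Z.

As a check, the Euler characteristic is 7 − 21 + 14 = 0, which agrees with 1 − 2 + 1 = 0.

Hence the Betti numbers are b_0 = 1, b_1 = 2, b_2 = 1.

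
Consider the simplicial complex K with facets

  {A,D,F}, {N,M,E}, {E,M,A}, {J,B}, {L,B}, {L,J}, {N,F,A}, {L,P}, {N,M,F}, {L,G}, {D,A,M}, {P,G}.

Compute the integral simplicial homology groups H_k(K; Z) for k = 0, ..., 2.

Order the vertices as A < B < D < E < F < G < J < L < M < N < P. Listing each simplex with vertices in this order, K has dimension 2 with simplices:

  0-simplices (11): A, B, D, E, F, G, J, L, M, N, P
  1-simplices (18): AD, AE, AF, AM, AN, BJ, BL, DF, DM, EM, EN, FM, FN, GL, GP, JL, LP, MN
  2-simplices (6): ADF, ADM, AEM, AFN, EMN, FMN

Hence C_0 ≅ Z^11, C_1 ≅ Z^18, C_2 ≅ Z^6.

The boundary map ∂_1: C_1 → C_0 maps an edge to its endpoints' difference, ∂[p,q] = q − p.
The resulting 11×18 matrix has rank 9, and its Smith normal form has invariant factors (1,1,1,1,1,1,1,1,1).

Boundary ∂_2: C_2 → C_1 maps a triangle to the signed sum of its edges. For instance
  ∂ADF = DF − AF + AD,
  ∂EMN = MN − EN + EM.
As a 18×6 matrix over Z this has rank 6, with invariant factors (1,1,1,1,1,1).

Computing H_k = (kernel of ∂_k) / (image of ∂_{k+1}):

  H_0: rank C_0 − rank ∂_1 = 11 − 9 = 2, and the invariant factors of ∂_1 are all 1, so H_0 ≅ Z^2.
  H_1: rank ker ∂_1 − rank ∂_2 = (18 − 9) − 6 = 3, and the invariant factors of ∂_2 are all 1, so H_1 ≅ Z^3.
  H_2: rank ker ∂_2 − rank ∂_3 = (6 − 6) − 0 = 0, and there is no ∂_3, so H_2 ≅ 0.

H_0 ≅ Z^2,  H_1 ≅ Z^3,  H_2 = 0.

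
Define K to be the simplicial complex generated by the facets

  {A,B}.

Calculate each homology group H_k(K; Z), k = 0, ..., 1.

H_0 = Z,  H_1 = 0.

We work with the vertex ordering A < B. The simplices of K, each written with vertices in increasing order, are:

  0-simplices (2): A, B
  1-simplices (1): AB

Hence C_0 ≅ Z^2, C_1 ≅ Z^1.

Boundary ∂_1: C_1 → C_0 maps an edge to its endpoints' difference, ∂[p,q] = q − p. For instance
  ∂AB = B − A.
The resulting 2×1 matrix has rank 1, and its Smith normal form has invariant factors (1).

Computing H_k = (kernel of ∂_k) / (image of ∂_{k+1}):

  H_0: rank C_0 − rank ∂_1 = 2 − 1 = 1, and the invariant factors of ∂_1 are all 1, so H_0 ≅ Z.
  H_1: rank ker ∂_1 − rank ∂_2 = (1 − 1) − 0 = 0, and there is no ∂_2, so H_1 ≅ 0.

As a check, the Euler characteristic is 2 − 1 = 1, which agrees with 1 − 0 = 1.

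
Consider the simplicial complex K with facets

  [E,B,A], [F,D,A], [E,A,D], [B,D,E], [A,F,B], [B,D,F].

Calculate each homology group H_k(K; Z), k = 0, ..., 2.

Order the vertices as A < B < D < E < F. Listing each simplex with vertices in this order, K has dimension 2 with simplices:

  0-simplices (5): A, B, D, E, F
  1-simplices (9): AB, AD, AE, AF, BD, BE, BF, DE, DF
  2-simplices (6): ABE, ABF, ADE, ADF, BDE, BDF

so the chain groups are C_0 ≅ Z^5, C_1 ≅ Z^9, C_2 ≅ Z^6.

The boundary map ∂_1: C_1 → C_0 maps an edge to its endpoints' difference, ∂[p,q] = q − p.
The 5×9 boundary matrix has rank 4 and Smith normal form diag(1,1,1,1).

Boundary ∂_2: C_2 → C_1 acts by ∂[p,q,r] = [q,r] − [p,r] + [p,q]. For instance
  ∂ABF = BF − AF + AB,
  ∂ADF = DF − AF + AD.
This gives a 9×6 integer matrix of rank 5; reducing to Smith normal form yields diagonal entries (1,1,1,1,1).

Reading off H_k = ker ∂_k / im ∂_{k+1}:

  H_0: rank C_0 − rank ∂_1 = 5 − 4 = 1, and the invariant factors of ∂_1 are all 1, so H_0 = Z.
  H_1: rank ker ∂_1 − rank ∂_2 = (9 − 4) − 5 = 0, and the invariant factors of ∂_2 are all 1, so H_1 = 0.
  H_2: rank ker ∂_2 − rank ∂_3 = (6 − 5) − 0 = 1, and there is no ∂_3, so H_2 = Z.

H_0 = Z,  H_1 = 0,  H_2 = Z.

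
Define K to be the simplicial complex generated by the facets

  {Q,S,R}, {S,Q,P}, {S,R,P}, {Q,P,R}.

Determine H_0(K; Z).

H_0 ≅ Z.

Fix the vertex order P < Q < R < S and write every simplex with vertices in increasing order. Then dim K = 2 and the simplices of K are:

  0-simplices (4): P, Q, R, S
  1-simplices (6): PQ, PR, PS, QR, QS, RS
  2-simplices (4): PQR, PQS, PRS, QRS

giving chain groups C_0 ≅ Z^4, C_1 ≅ Z^6, C_2 ≅ Z^4.

Boundary ∂_1: C_1 → C_0 sends each edge [p,q] (with p < q) to q − p. For instance
  ∂PQ = Q − P.
This gives a 4×6 integer matrix of rank 3; reducing to Smith normal form yields diagonal entries (1,1,1).

The boundary map ∂_2: C_2 → C_1 maps a triangle to the signed sum of its edges. For instance
  ∂QRS = RS − QS + QR,
  ∂PQS = QS − PS + PQ.
As a 6×4 matrix over Z this has rank 3, with invariant factors (1,1,1).

Now H_k = ker ∂_k / im ∂_{k+1}, so:

  H_0: rank C_0 − rank ∂_1 = 4 − 3 = 1, and the invariant factors of ∂_1 are all 1, so H_0 ≅ Z.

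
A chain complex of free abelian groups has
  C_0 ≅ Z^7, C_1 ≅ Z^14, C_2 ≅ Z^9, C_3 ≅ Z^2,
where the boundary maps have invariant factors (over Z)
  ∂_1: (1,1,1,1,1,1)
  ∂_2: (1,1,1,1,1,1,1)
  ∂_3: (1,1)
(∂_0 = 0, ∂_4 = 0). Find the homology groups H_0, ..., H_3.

H_0: b_0 = 7 − 0 − 6 = 1; torsion from ∂_1 factors > 1: none. So H_0 = Z.
H_1: b_1 = 14 − 6 − 7 = 1; torsion from ∂_2 factors > 1: none. So H_1 = Z.
H_2: b_2 = 9 − 7 − 2 = 0; torsion from ∂_3 factors > 1: none. So H_2 = 0.
H_3: b_3 = 2 − 2 − 0 = 0; torsion from ∂_4 factors > 1: none. So H_3 = 0.

H_0 = Z,  H_1 = Z,  H_2 = 0,  H_3 = 0.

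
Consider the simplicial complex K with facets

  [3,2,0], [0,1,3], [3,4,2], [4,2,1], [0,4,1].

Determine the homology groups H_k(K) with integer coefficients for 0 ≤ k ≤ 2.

H_0 ≅ Z,  H_1 ≅ Z,  H_2 = 0.

Take the total order 0 < 1 < 2 < 3 < 4 on the vertex set. Then K (dimension 2) consists of the simplices:

  0-simplices (5): [0], [1], [2], [3], [4]
  1-simplices (10): [0,1], [0,2], [0,3], [0,4], [1,2], [1,3], [1,4], [2,3], [2,4], [3,4]
  2-simplices (5): [0,1,3], [0,1,4], [0,2,3], [1,2,4], [2,3,4]

giving chain groups C_0 ≅ Z^5, C_1 ≅ Z^10, C_2 ≅ Z^5.

∂_1: C_1 → C_0 is given by ∂[p,q] = [q] − [p]. For instance
  ∂[3,4] = [4] − [3].
The resulting 5×10 matrix has rank 4, and its Smith normal form has invariant factors (1,1,1,1).

The boundary map ∂_2: C_2 → C_1 acts by ∂[p,q,r] = [q,r] − [p,r] + [p,q]. For instance
  ∂[0,2,3] = [2,3] − [0,3] + [0,2],
  ∂[1,2,4] = [2,4] − [1,4] + [1,2].
The resulting 10×5 matrix has rank 5, and its Smith normal form has invariant factors (1,1,1,1,1).

Now H_k = ker ∂_k / im ∂_{k+1}, so:

  H_0: rank C_0 − rank ∂_1 = 5 − 4 = 1, and the invariant factors of ∂_1 are all 1, so H_0 = Z.
  H_1: rank ker ∂_1 − rank ∂_2 = (10 − 4) − 5 = 1, and the invariant factors of ∂_2 are all 1, so H_1 = Z.
  H_2: rank ker ∂_2 − rank ∂_3 = (5 − 5) − 0 = 0, and there is no ∂_3, so H_2 = 0.

(K is a triangulation of the Möbius band.)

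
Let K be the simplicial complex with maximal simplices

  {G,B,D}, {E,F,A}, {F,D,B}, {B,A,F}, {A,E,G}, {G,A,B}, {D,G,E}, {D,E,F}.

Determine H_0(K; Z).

H_0 ≅ Z.

Fix the vertex order A < B < D < E < F < G and write every simplex with vertices in increasing order. Then dim K = 2 and the simplices of K are:

  0-simplices (6): A, B, D, E, F, G
  1-simplices (12): AB, AE, AF, AG, BD, BF, BG, DE, DF, DG, EF, EG
  2-simplices (8): ABF, ABG, AEF, AEG, BDF, BDG, DEF, DEG

so the chain groups are C_0 ≅ Z^6, C_1 ≅ Z^12, C_2 ≅ Z^8.

∂_1: C_1 → C_0 sends each edge [p,q] (with p < q) to q − p. For instance
  ∂AE = E − A.
This gives a 6×12 integer matrix of rank 5; reducing to Smith normal form yields diagonal entries (1,1,1,1,1).

Boundary ∂_2: C_2 → C_1 sends each 2-simplex [p,q,r] to [q,r] − [p,r] + [p,q]. For instance
  ∂DEF = EF − DF + DE,
  ∂BDF = DF − BF + BD.
As a 12×8 matrix over Z this has rank 7, with invariant factors (1,1,1,1,1,1,1).

From H_k ≅ ker(∂_k) / im(∂_{k+1}) we obtain:

  H_0: rank C_0 − rank ∂_1 = 6 − 5 = 1, and the invariant factors of ∂_1 are all 1, so H_0 = Z.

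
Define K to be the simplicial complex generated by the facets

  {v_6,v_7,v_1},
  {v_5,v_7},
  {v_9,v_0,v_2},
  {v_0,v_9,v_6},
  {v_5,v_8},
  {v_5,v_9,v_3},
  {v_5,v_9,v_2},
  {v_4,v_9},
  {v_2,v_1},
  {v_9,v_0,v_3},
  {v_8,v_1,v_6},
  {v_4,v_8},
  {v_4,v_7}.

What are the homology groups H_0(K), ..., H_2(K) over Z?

Fix the vertex order v_0 < v_1 < v_2 < v_3 < v_4 < v_5 < v_6 < v_7 < v_8 < v_9 and write every simplex with vertices in increasing order. Then dim K = 2 and the simplices of K are:

  0-simplices (10): [v_0], [v_1], [v_2], [v_3], [v_4], [v_5], [v_6], [v_7], [v_8], [v_9]
  1-simplices (21): (21 of them)
  2-simplices (7): [v_0,v_2,v_9], [v_0,v_3,v_9], [v_0,v_6,v_9], [v_1,v_6,v_7], [v_1,v_6,v_8], [v_2,v_5,v_9], [v_3,v_5,v_9]

so the chain groups are C_0 ≅ Z^10, C_1 ≅ Z^21, C_2 ≅ Z^7.

The boundary map ∂_1: C_1 → C_0 maps an edge to its endpoints' difference, ∂[p,q] = q − p.
The 10×21 boundary matrix has rank 9 and Smith normal form diag(1,1,1,1,1,1,1,1,1).

Boundary ∂_2: C_2 → C_1 maps a triangle to the signed sum of its edges. For instance
  ∂[v_3,v_5,v_9] = [v_5,v_9] − [v_3,v_9] + [v_3,v_5],
  ∂[v_2,v_5,v_9] = [v_5,v_9] − [v_2,v_9] + [v_2,v_5].
This gives a 21×7 integer matrix of rank 7; reducing to Smith normal form yields diagonal entries (1,1,1,1,1,1,1).

Now H_k = ker ∂_k / im ∂_{k+1}, so:

  H_0: rank C_0 − rank ∂_1 = 10 − 9 = 1, and the invariant factors of ∂_1 are all 1, so H_0 ≅ Z.
  H_1: rank ker ∂_1 − rank ∂_2 = (21 − 9) − 7 = 5, and the invariant factors of ∂_2 are all 1, so H_1 ≅ Z^5.
  H_2: rank ker ∂_2 − rank ∂_3 = (7 − 7) − 0 = 0, and there is no ∂_3, so H_2 ≅ 0.

H_0 = Z,  H_1 = Z^5,  H_2 = 0.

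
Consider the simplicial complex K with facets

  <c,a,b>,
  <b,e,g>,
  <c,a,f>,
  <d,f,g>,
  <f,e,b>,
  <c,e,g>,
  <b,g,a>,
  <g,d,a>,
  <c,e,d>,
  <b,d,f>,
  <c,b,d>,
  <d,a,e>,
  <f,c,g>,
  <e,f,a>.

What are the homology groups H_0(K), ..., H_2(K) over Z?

H_0 = Z,  H_1 = Z^2,  H_2 = Z.

We work with the vertex ordering a < b < c < d < e < f < g. The simplices of K, each written with vertices in increasing order, are:

  0-simplices (7): a, b, c, d, e, f, g
  1-simplices (21): ab, ac, ad, ae, af, ag, bc, bd, be, bf, bg, cd, ce, cf, cg, de, df, dg, ef, eg, fg
  2-simplices (14): abc, abg, acf, ade, adg, aef, bcd, bdf, bef, beg, cde, ceg, cfg, dfg

giving chain groups C_0 ≅ Z^7, C_1 ≅ Z^21, C_2 ≅ Z^14.

Boundary ∂_1: C_1 → C_0 sends each edge [p,q] (with p < q) to q − p.
The resulting 7×21 matrix has rank 6, and its Smith normal form has invariant factors (1,1,1,1,1,1).

The boundary map ∂_2: C_2 → C_1 acts by ∂[p,q,r] = [q,r] − [p,r] + [p,q]. For instance
  ∂bcd = cd − bd + bc,
  ∂ade = de − ae + ad.
The resulting 21×14 matrix has rank 13, and its Smith normal form has invariant factors (1,1,1,1,1,1,1,1,1,1,1,1,1).

Reading off H_k = ker ∂_k / im ∂_{k+1}:

  H_0: rank C_0 − rank ∂_1 = 7 − 6 = 1, and the invariant factors of ∂_1 are all 1, so H_0 = Z.
  H_1: rank ker ∂_1 − rank ∂_2 = (21 − 6) − 13 = 2, and the invariant factors of ∂_2 are all 1, so H_1 = Z^2.
  H_2: rank ker ∂_2 − rank ∂_3 = (14 − 13) − 0 = 1, and there is no ∂_3, so H_2 = Z.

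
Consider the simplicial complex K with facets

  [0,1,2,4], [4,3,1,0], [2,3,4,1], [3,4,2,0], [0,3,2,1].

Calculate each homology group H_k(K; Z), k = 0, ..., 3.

H_0 ≅ Z,  H_1 = 0,  H_2 = 0,  H_3 ≅ Z.

Order the vertices as 0 < 1 < 2 < 3 < 4. Listing each simplex with vertices in this order, K has dimension 3 with simplices:

  0-simplices (5): [0], [1], [2], [3], [4]
  1-simplices (10): [0,1], [0,2], [0,3], [0,4], [1,2], [1,3], [1,4], [2,3], [2,4], [3,4]
  2-simplices (10): [0,1,2], [0,1,3], [0,1,4], [0,2,3], [0,2,4], [0,3,4], [1,2,3], [1,2,4], [1,3,4], [2,3,4]
  3-simplices (5): [0,1,2,3], [0,1,2,4], [0,1,3,4], [0,2,3,4], [1,2,3,4]

so the chain groups are C_0 ≅ Z^5, C_1 ≅ Z^10, C_2 ≅ Z^10, C_3 ≅ Z^5.

Boundary ∂_1: C_1 → C_0 maps an edge to its endpoints' difference, ∂[p,q] = q − p.
The 5×10 boundary matrix has rank 4 and Smith normal form diag(1,1,1,1).

The boundary map ∂_2: C_2 → C_1 maps a triangle to the signed sum of its edges. For instance
  ∂[0,2,3] = [2,3] − [0,3] + [0,2],
  ∂[2,3,4] = [3,4] − [2,4] + [2,3].
As a 10×10 matrix over Z this has rank 6, with invariant factors (1,1,1,1,1,1).

Boundary ∂_3: C_3 → C_2 sends each 3-simplex σ to the alternating sum Σ_i (−1)^i (σ with its i-th vertex removed). For instance
  ∂[0,1,2,3] = [1,2,3] − [0,2,3] + [0,1,3] − [0,1,2],
  ∂[0,1,3,4] = [1,3,4] − [0,3,4] + [0,1,4] − [0,1,3].
The 10×5 boundary matrix has rank 4 and Smith normal form diag(1,1,1,1).

From H_k ≅ ker(∂_k) / im(∂_{k+1}) we obtain:

  H_0: rank C_0 − rank ∂_1 = 5 − 4 = 1, and the invariant factors of ∂_1 are all 1, so H_0 ≅ Z.
  H_1: rank ker ∂_1 − rank ∂_2 = (10 − 4) − 6 = 0, and the invariant factors of ∂_2 are all 1, so H_1 ≅ 0.
  H_2: rank ker ∂_2 − rank ∂_3 = (10 − 6) − 4 = 0, and the invariant factors of ∂_3 are all 1, so H_2 ≅ 0.
  H_3: rank ker ∂_3 − rank ∂_4 = (5 − 4) − 0 = 1, and there is no ∂_4, so H_3 ≅ Z.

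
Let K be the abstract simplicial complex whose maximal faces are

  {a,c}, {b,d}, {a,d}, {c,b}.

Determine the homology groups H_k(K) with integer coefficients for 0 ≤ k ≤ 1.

Order the vertices as a < b < c < d. Listing each simplex with vertices in this order, K has dimension 1 with simplices:

  0-simplices (4): a, b, c, d
  1-simplices (4): ac, ad, bc, bd

so the chain groups are C_0 ≅ Z^4, C_1 ≅ Z^4.

Boundary ∂_1: C_1 → C_0 sends each edge [p,q] (with p < q) to q − p.
The 4×4 boundary matrix has rank 3 and Smith normal form diag(1,1,1).

Computing H_k = (kernel of ∂_k) / (image of ∂_{k+1}):

  H_0: rank C_0 − rank ∂_1 = 4 − 3 = 1, and the invariant factors of ∂_1 are all 1, so H_0 = Z.
  H_1: rank ker ∂_1 − rank ∂_2 = (4 − 3) − 0 = 1, and there is no ∂_2, so H_1 = Z.

H_0 ≅ Z,  H_1 ≅ Z.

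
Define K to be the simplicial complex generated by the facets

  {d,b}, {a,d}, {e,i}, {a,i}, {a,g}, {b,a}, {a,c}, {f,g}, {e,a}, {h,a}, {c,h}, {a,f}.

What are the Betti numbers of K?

b_0 = 1, b_1 = 4.

K has 9 vertices, 12 edges.
rank ∂_0 = 0, rank ∂_1 = 8 ⇒ b_0 = 9 − 0 − 8 = 1; all invariant factors of ∂_1 are 1 so no torsion. So H_0 = Z.
rank ∂_1 = 8, rank ∂_2 = 0 ⇒ b_1 = 12 − 8 − 0 = 4. So H_1 = Z^4.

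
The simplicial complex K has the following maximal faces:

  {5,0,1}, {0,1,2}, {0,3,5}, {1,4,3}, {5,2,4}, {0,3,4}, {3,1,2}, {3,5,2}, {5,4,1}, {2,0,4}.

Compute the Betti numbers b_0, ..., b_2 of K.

b_0 = 1, b_1 = 0, b_2 = 0.

Take the total order 0 < 1 < 2 < 3 < 4 < 5 on the vertex set. Then K (dimension 2) consists of the simplices:

  0-simplices (6): [0], [1], [2], [3], [4], [5]
  1-simplices (15): [0,1], [0,2], [0,3], [0,4], [0,5], [1,2], [1,3], [1,4], [1,5], [2,3], [2,4], [2,5], [3,4], [3,5], [4,5]
  2-simplices (10): [0,1,2], [0,1,5], [0,2,4], [0,3,4], [0,3,5], [1,2,3], [1,3,4], [1,4,5], [2,3,5], [2,4,5]

giving chain groups C_0 ≅ Z^6, C_1 ≅ Z^15, C_2 ≅ Z^10.

Boundary ∂_1: C_1 → C_0 maps an edge to its endpoints' difference, ∂[p,q] = q − p. For instance
  ∂[1,2] = [2] − [1].
As a 6×15 matrix over Z this has rank 5, with invariant factors (1,1,1,1,1).

Boundary ∂_2: C_2 → C_1 acts by ∂[p,q,r] = [q,r] − [p,r] + [p,q]. For instance
  ∂[1,4,5] = [4,5] − [1,5] + [1,4],
  ∂[0,1,2] = [1,2] − [0,2] + [0,1].
As a 15×10 matrix over Z this has rank 10, with invariant factors (1,1,1,1,1,1,1,1,1,2).

From H_k ≅ ker(∂_k) / im(∂_{k+1}) we obtain:

  H_0: rank C_0 − rank ∂_1 = 6 − 5 = 1, and the invariant factors of ∂_1 are all 1, so H_0 = Z.
  H_1: rank ker ∂_1 − rank ∂_2 = (15 − 5) − 10 = 0, and ∂_2 has invariant factor 2 > 1, so H_1 = Z/2.
  H_2: rank ker ∂_2 − rank ∂_3 = (10 − 10) − 0 = 0, and there is no ∂_3, so H_2 = 0.

As a check, the Euler characteristic is 6 − 15 + 10 = 1, which agrees with 1 − 0 + 0 = 1.

Hence the Betti numbers are b_0 = 1, b_1 = 0, b_2 = 0.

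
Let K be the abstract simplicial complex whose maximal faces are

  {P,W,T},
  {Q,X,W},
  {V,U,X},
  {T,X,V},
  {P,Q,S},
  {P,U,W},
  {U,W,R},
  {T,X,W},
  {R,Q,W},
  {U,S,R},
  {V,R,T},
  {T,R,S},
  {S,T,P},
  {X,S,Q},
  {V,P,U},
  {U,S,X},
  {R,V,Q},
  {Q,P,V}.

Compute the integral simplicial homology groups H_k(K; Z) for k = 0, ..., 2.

We work with the vertex ordering P < Q < R < S < T < U < V < W < X. The simplices of K, each written with vertices in increasing order, are:

  0-simplices (9): P, Q, R, S, T, U, V, W, X
  1-simplices (27): PQ, PS, PT, PU, PV, PW, QR, QS, QV, QW, QX, RS, RT, RU, RV, RW, ST, SU, SX, TV, TW, TX, UV, UW, UX, VX, WX
  2-simplices (18): PQS, PQV, PST, PTW, PUV, PUW, QRV, QRW, QSX, QWX, RST, RSU, RTV, RUW, SUX, TVX, TWX, UVX

Hence C_0 ≅ Z^9, C_1 ≅ Z^27, C_2 ≅ Z^18.

Boundary ∂_1: C_1 → C_0 sends each edge [p,q] (with p < q) to q − p.
As a 9×27 matrix over Z this has rank 8, with invariant factors (1,1,1,1,1,1,1,1).

The boundary map ∂_2: C_2 → C_1 maps a triangle to the signed sum of its edges. For instance
  ∂UVX = VX − UX + UV,
  ∂RSU = SU − RU + RS.
This gives a 27×18 integer matrix of rank 17; reducing to Smith normal form yields diagonal entries (1,1,1,1,1,1,1,1,1,1,1,1,1,1,1,1,1).

Now H_k = ker ∂_k / im ∂_{k+1}, so:

  H_0: rank C_0 − rank ∂_1 = 9 − 8 = 1, and the invariant factors of ∂_1 are all 1, so H_0 ≅ Z.
  H_1: rank ker ∂_1 − rank ∂_2 = (27 − 8) − 17 = 2, and the invariant factors of ∂_2 are all 1, so H_1 ≅ Z^2.
  H_2: rank ker ∂_2 − rank ∂_3 = (18 − 17) − 0 = 1, and there is no ∂_3, so H_2 ≅ Z.

H_0 = Z,  H_1 = Z^2,  H_2 = Z.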